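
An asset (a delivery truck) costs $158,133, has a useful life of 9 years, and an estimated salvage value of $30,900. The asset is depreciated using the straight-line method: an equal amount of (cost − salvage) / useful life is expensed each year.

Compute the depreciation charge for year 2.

$14,137

Depreciable base = $158,133 − $30,900 = $127,233.
Annual expense = $127,233 / 9 = $14,137.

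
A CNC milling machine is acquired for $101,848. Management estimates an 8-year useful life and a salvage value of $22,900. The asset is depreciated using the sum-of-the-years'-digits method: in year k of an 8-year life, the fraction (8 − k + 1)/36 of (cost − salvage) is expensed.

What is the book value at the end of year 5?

$36,058

Depreciable base = $101,848 − $22,900 = $78,948.
Sum of the years' digits = 8+7+6+5+4+3+2+1 = 36.
Year 1: $78,948 × 8/36 = $17,544. Book value $84,304.
Year 2: $78,948 × 7/36 = $15,351. Book value $68,953.
Year 3: $78,948 × 6/36 = $13,158. Book value $55,795.
Year 4: $78,948 × 5/36 = $10,965. Book value $44,830.
Year 5: $78,948 × 4/36 = $8,772. Book value $36,058.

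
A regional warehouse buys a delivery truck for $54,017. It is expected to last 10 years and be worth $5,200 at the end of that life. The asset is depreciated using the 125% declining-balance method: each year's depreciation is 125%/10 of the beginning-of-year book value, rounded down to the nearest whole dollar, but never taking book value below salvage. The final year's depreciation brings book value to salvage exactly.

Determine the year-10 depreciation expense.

$11,043

Depreciable base = $54,017 − $5,200 = $48,817.
Year 1: ⌊$54,017 × 125%/10⌋ = $6,752. Book value $47,265.
Year 2: ⌊$47,265 × 125%/10⌋ = $5,908. Book value $41,357.
Year 3: ⌊$41,357 × 125%/10⌋ = $5,169. Book value $36,188.
Year 4: ⌊$36,188 × 125%/10⌋ = $4,523. Book value $31,665.
Year 5: ⌊$31,665 × 125%/10⌋ = $3,958. Book value $27,707.
Year 6: ⌊$27,707 × 125%/10⌋ = $3,463. Book value $24,244.
Year 7: ⌊$24,244 × 125%/10⌋ = $3,030. Book value $21,214.
Year 8: ⌊$21,214 × 125%/10⌋ = $2,651. Book value $18,563.
Year 9: ⌊$18,563 × 125%/10⌋ = $2,320. Book value $16,243.
Year 10 (final): $16,243 − $5,200 = $11,043. Book value $5,200.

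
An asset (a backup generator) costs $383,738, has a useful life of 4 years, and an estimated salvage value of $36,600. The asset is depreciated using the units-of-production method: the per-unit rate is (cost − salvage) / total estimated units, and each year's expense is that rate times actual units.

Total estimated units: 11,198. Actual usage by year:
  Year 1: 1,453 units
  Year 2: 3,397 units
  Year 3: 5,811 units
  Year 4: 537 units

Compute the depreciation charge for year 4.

Depreciable base = $383,738 − $36,600 = $347,138.
Rate = $347,138 / 11,198 units = $31 per unit.
Year 1: 1,453 × $31 = $45,043. Book value $338,695.
Year 2: 3,397 × $31 = $105,307. Book value $233,388.
Year 3: 5,811 × $31 = $180,141. Book value $53,247.
Year 4: 537 × $31 = $16,647. Book value $36,600.

$16,647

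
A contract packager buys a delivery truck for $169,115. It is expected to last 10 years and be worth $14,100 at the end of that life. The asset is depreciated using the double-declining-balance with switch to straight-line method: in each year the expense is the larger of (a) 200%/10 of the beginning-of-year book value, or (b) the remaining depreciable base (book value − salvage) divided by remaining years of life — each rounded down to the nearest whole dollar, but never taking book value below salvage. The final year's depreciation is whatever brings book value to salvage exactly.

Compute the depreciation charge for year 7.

Depreciable base = $169,115 − $14,100 = $155,015.
Year 1: DB = ⌊$169,115 × 200%/10⌋ = $33,823; SL = ⌊$155,015/10⌋ = $15,501 → take DB $33,823. Book value $135,292.
Year 2: DB = ⌊$135,292 × 200%/10⌋ = $27,058; SL = ⌊$121,192/9⌋ = $13,465 → take DB $27,058. Book value $108,234.
Year 3: DB = ⌊$108,234 × 200%/10⌋ = $21,646; SL = ⌊$94,134/8⌋ = $11,766 → take DB $21,646. Book value $86,588.
Year 4: DB = ⌊$86,588 × 200%/10⌋ = $17,317; SL = ⌊$72,488/7⌋ = $10,355 → take DB $17,317. Book value $69,271.
Year 5: DB = ⌊$69,271 × 200%/10⌋ = $13,854; SL = ⌊$55,171/6⌋ = $9,195 → take DB $13,854. Book value $55,417.
Year 6: DB = ⌊$55,417 × 200%/10⌋ = $11,083; SL = ⌊$41,317/5⌋ = $8,263 → take DB $11,083. Book value $44,334.
Year 7: DB = ⌊$44,334 × 200%/10⌋ = $8,866; SL = ⌊$30,234/4⌋ = $7,558 → take DB $8,866. Book value $35,468.

$8,866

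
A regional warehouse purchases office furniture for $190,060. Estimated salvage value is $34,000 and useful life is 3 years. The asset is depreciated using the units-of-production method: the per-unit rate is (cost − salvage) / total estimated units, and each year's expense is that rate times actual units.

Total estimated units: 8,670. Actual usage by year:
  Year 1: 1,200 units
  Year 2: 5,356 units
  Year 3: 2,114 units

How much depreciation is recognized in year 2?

$96,408

Depreciable base = $190,060 − $34,000 = $156,060.
Rate = $156,060 / 8,670 units = $18 per unit.
Year 1: 1,200 × $18 = $21,600. Book value $168,460.
Year 2: 5,356 × $18 = $96,408. Book value $72,052.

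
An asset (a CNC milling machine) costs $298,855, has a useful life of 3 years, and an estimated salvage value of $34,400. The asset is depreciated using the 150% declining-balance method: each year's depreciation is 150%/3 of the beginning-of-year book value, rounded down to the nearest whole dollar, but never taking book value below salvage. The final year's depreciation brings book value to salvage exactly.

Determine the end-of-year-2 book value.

$74,714

Depreciable base = $298,855 − $34,400 = $264,455.
Year 1: ⌊$298,855 × 150%/3⌋ = $149,427. Book value $149,428.
Year 2: ⌊$149,428 × 150%/3⌋ = $74,714. Book value $74,714.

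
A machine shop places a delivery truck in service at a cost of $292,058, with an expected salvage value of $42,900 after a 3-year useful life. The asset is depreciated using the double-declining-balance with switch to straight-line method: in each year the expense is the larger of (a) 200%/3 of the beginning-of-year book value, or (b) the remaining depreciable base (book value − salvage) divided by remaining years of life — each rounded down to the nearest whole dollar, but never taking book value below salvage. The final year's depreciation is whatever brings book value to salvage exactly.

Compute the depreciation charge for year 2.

$54,453

Depreciable base = $292,058 − $42,900 = $249,158.
Year 1: DB = ⌊$292,058 × 200%/3⌋ = $194,705; SL = ⌊$249,158/3⌋ = $83,052 → take DB $194,705. Book value $97,353.
Year 2: DB = ⌊$97,353 × 200%/3⌋ = $64,902; SL = ⌊$54,453/2⌋ = $27,226 → take DB $64,902, capped at $54,453. Book value $42,900.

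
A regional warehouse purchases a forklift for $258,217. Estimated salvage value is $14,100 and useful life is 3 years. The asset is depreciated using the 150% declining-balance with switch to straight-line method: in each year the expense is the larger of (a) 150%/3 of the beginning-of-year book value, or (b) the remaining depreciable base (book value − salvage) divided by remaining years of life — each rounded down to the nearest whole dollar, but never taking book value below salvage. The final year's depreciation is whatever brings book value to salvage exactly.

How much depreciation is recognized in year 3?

$50,455

Depreciable base = $258,217 − $14,100 = $244,117.
Year 1: DB = ⌊$258,217 × 150%/3⌋ = $129,108; SL = ⌊$244,117/3⌋ = $81,372 → take DB $129,108. Book value $129,109.
Year 2: DB = ⌊$129,109 × 150%/3⌋ = $64,554; SL = ⌊$115,009/2⌋ = $57,504 → take DB $64,554. Book value $64,555.
Year 3 (final): $64,555 − $14,100 = $50,455. Book value $14,100.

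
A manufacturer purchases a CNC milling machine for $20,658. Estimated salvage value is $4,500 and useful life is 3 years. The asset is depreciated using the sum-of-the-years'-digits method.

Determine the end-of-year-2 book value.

Depreciable base = $20,658 − $4,500 = $16,158.
Sum of the years' digits = 3+2+1 = 6.
Year 1: $16,158 × 3/6 = $8,079. Book value $12,579.
Year 2: $16,158 × 2/6 = $5,386. Book value $7,193.

$7,193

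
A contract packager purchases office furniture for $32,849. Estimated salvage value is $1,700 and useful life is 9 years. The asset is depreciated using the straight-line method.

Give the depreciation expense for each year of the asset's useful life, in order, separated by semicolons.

$3,461; $3,461; $3,461; $3,461; $3,461; $3,461; $3,461; $3,461; $3,461

Depreciable base = $32,849 − $1,700 = $31,149.
Annual expense = $31,149 / 9 = $3,461.
End of year 1: book value $29,388.
End of year 2: book value $25,927.
End of year 3: book value $22,466.
End of year 4: book value $19,005.
End of year 5: book value $15,544.
End of year 6: book value $12,083.
End of year 7: book value $8,622.
End of year 8: book value $5,161.
End of year 9: book value $1,700.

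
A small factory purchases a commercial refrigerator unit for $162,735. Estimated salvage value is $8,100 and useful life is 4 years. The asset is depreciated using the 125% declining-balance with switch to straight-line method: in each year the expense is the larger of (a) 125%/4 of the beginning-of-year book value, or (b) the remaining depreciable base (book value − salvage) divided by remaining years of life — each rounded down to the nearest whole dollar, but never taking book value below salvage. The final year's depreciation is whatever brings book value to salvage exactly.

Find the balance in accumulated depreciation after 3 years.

$120,225

Depreciable base = $162,735 − $8,100 = $154,635.
Year 1: DB = ⌊$162,735 × 125%/4⌋ = $50,854; SL = ⌊$154,635/4⌋ = $38,658 → take DB $50,854. Book value $111,881.
Year 2: DB = ⌊$111,881 × 125%/4⌋ = $34,962; SL = ⌊$103,781/3⌋ = $34,593 → take DB $34,962. Book value $76,919.
Year 3: DB = ⌊$76,919 × 125%/4⌋ = $24,037; SL = ⌊$68,819/2⌋ = $34,409 → take SL $34,409. Book value $42,510.
Accumulated through year 3 = $162,735 − $42,510 = $120,225.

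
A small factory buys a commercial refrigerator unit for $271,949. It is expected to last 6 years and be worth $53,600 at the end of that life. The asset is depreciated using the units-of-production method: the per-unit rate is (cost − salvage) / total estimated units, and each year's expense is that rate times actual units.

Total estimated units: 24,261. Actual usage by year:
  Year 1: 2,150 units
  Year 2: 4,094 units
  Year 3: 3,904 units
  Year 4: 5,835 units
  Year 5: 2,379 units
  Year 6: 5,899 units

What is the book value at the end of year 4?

Depreciable base = $271,949 − $53,600 = $218,349.
Rate = $218,349 / 24,261 units = $9 per unit.
Year 1: 2,150 × $9 = $19,350. Book value $252,599.
Year 2: 4,094 × $9 = $36,846. Book value $215,753.
Year 3: 3,904 × $9 = $35,136. Book value $180,617.
Year 4: 5,835 × $9 = $52,515. Book value $128,102.

$128,102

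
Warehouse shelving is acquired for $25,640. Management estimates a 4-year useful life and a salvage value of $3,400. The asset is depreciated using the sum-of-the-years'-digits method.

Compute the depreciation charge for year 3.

$4,448

Depreciable base = $25,640 − $3,400 = $22,240.
Sum of the years' digits = 4+3+2+1 = 10.
Year 1: $22,240 × 4/10 = $8,896. Book value $16,744.
Year 2: $22,240 × 3/10 = $6,672. Book value $10,072.
Year 3: $22,240 × 2/10 = $4,448. Book value $5,624.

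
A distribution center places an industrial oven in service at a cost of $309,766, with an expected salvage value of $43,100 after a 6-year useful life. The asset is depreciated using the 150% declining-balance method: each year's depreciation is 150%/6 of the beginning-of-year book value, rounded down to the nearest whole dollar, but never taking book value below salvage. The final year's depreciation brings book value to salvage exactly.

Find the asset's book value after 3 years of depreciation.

$130,683

Depreciable base = $309,766 − $43,100 = $266,666.
Year 1: ⌊$309,766 × 150%/6⌋ = $77,441. Book value $232,325.
Year 2: ⌊$232,325 × 150%/6⌋ = $58,081. Book value $174,244.
Year 3: ⌊$174,244 × 150%/6⌋ = $43,561. Book value $130,683.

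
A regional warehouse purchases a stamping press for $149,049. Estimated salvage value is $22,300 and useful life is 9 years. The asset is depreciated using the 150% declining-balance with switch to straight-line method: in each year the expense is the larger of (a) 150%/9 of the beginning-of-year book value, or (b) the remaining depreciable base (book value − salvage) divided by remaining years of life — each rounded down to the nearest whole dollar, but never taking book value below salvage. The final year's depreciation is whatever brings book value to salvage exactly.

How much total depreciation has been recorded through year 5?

Depreciable base = $149,049 − $22,300 = $126,749.
Year 1: DB = ⌊$149,049 × 150%/9⌋ = $24,841; SL = ⌊$126,749/9⌋ = $14,083 → take DB $24,841. Book value $124,208.
Year 2: DB = ⌊$124,208 × 150%/9⌋ = $20,701; SL = ⌊$101,908/8⌋ = $12,738 → take DB $20,701. Book value $103,507.
Year 3: DB = ⌊$103,507 × 150%/9⌋ = $17,251; SL = ⌊$81,207/7⌋ = $11,601 → take DB $17,251. Book value $86,256.
Year 4: DB = ⌊$86,256 × 150%/9⌋ = $14,376; SL = ⌊$63,956/6⌋ = $10,659 → take DB $14,376. Book value $71,880.
Year 5: DB = ⌊$71,880 × 150%/9⌋ = $11,980; SL = ⌊$49,580/5⌋ = $9,916 → take DB $11,980. Book value $59,900.
Accumulated through year 5 = $149,049 − $59,900 = $89,149.

$89,149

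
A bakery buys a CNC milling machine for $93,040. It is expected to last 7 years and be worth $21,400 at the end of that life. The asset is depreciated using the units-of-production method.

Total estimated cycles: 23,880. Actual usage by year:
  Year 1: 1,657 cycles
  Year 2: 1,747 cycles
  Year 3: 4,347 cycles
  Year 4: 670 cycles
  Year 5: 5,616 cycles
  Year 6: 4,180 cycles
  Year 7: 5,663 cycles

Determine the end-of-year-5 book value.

$50,929

Depreciable base = $93,040 − $21,400 = $71,640.
Rate = $71,640 / 23,880 cycles = $3 per cycle.
Year 1: 1,657 × $3 = $4,971. Book value $88,069.
Year 2: 1,747 × $3 = $5,241. Book value $82,828.
Year 3: 4,347 × $3 = $13,041. Book value $69,787.
Year 4: 670 × $3 = $2,010. Book value $67,777.
Year 5: 5,616 × $3 = $16,848. Book value $50,929.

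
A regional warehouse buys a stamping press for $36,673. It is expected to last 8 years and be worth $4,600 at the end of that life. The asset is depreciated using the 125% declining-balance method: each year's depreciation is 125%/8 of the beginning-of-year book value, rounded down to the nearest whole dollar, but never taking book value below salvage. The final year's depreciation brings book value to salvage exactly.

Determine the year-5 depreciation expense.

Depreciable base = $36,673 − $4,600 = $32,073.
Year 1: ⌊$36,673 × 125%/8⌋ = $5,730. Book value $30,943.
Year 2: ⌊$30,943 × 125%/8⌋ = $4,834. Book value $26,109.
Year 3: ⌊$26,109 × 125%/8⌋ = $4,079. Book value $22,030.
Year 4: ⌊$22,030 × 125%/8⌋ = $3,442. Book value $18,588.
Year 5: ⌊$18,588 × 125%/8⌋ = $2,904. Book value $15,684.

$2,904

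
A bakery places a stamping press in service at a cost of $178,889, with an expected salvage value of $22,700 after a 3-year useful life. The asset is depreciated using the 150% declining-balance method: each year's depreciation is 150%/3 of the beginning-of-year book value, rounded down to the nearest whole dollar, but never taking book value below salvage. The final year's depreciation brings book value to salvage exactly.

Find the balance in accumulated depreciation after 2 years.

$134,166

Depreciable base = $178,889 − $22,700 = $156,189.
Year 1: ⌊$178,889 × 150%/3⌋ = $89,444. Book value $89,445.
Year 2: ⌊$89,445 × 150%/3⌋ = $44,722. Book value $44,723.
Accumulated through year 2 = $178,889 − $44,723 = $134,166.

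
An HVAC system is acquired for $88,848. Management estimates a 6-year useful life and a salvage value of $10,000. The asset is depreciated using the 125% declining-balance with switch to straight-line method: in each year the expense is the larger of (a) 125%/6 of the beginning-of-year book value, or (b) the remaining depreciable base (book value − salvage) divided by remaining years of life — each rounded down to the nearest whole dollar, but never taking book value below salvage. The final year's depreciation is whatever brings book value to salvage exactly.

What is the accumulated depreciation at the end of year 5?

$67,486

Depreciable base = $88,848 − $10,000 = $78,848.
Year 1: DB = ⌊$88,848 × 125%/6⌋ = $18,510; SL = ⌊$78,848/6⌋ = $13,141 → take DB $18,510. Book value $70,338.
Year 2: DB = ⌊$70,338 × 125%/6⌋ = $14,653; SL = ⌊$60,338/5⌋ = $12,067 → take DB $14,653. Book value $55,685.
Year 3: DB = ⌊$55,685 × 125%/6⌋ = $11,601; SL = ⌊$45,685/4⌋ = $11,421 → take DB $11,601. Book value $44,084.
Year 4: DB = ⌊$44,084 × 125%/6⌋ = $9,184; SL = ⌊$34,084/3⌋ = $11,361 → take SL $11,361. Book value $32,723.
Year 5: DB = ⌊$32,723 × 125%/6⌋ = $6,817; SL = ⌊$22,723/2⌋ = $11,361 → take SL $11,361. Book value $21,362.
Accumulated through year 5 = $88,848 − $21,362 = $67,486.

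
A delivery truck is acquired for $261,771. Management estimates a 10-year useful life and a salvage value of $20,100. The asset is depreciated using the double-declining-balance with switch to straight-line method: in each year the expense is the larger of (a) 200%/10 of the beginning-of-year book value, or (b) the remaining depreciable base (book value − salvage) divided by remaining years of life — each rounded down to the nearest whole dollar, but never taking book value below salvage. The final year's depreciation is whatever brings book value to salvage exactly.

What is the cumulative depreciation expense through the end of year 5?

Depreciable base = $261,771 − $20,100 = $241,671.
Year 1: DB = ⌊$261,771 × 200%/10⌋ = $52,354; SL = ⌊$241,671/10⌋ = $24,167 → take DB $52,354. Book value $209,417.
Year 2: DB = ⌊$209,417 × 200%/10⌋ = $41,883; SL = ⌊$189,317/9⌋ = $21,035 → take DB $41,883. Book value $167,534.
Year 3: DB = ⌊$167,534 × 200%/10⌋ = $33,506; SL = ⌊$147,434/8⌋ = $18,429 → take DB $33,506. Book value $134,028.
Year 4: DB = ⌊$134,028 × 200%/10⌋ = $26,805; SL = ⌊$113,928/7⌋ = $16,275 → take DB $26,805. Book value $107,223.
Year 5: DB = ⌊$107,223 × 200%/10⌋ = $21,444; SL = ⌊$87,123/6⌋ = $14,520 → take DB $21,444. Book value $85,779.
Accumulated through year 5 = $261,771 − $85,779 = $175,992.

$175,992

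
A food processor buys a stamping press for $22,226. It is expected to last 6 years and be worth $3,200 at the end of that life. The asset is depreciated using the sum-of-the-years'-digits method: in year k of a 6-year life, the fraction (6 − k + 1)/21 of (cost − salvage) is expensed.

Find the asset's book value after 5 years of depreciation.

$4,106

Depreciable base = $22,226 − $3,200 = $19,026.
Sum of the years' digits = 6+5+4+3+2+1 = 21.
Year 1: $19,026 × 6/21 = $5,436. Book value $16,790.
Year 2: $19,026 × 5/21 = $4,530. Book value $12,260.
Year 3: $19,026 × 4/21 = $3,624. Book value $8,636.
Year 4: $19,026 × 3/21 = $2,718. Book value $5,918.
Year 5: $19,026 × 2/21 = $1,812. Book value $4,106.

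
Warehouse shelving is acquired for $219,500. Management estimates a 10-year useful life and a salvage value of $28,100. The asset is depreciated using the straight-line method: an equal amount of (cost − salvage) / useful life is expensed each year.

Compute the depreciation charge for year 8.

Depreciable base = $219,500 − $28,100 = $191,400.
Annual expense = $191,400 / 10 = $19,140.

$19,140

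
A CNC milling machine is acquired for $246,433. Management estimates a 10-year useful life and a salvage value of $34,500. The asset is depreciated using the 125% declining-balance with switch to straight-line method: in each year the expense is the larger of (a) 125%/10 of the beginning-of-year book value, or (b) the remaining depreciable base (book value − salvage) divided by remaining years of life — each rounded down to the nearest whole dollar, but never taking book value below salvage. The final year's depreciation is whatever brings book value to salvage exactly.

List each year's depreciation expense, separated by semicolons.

$30,804; $26,953; $23,584; $20,636; $18,326; $18,326; $18,326; $18,326; $18,326; $18,326

Depreciable base = $246,433 − $34,500 = $211,933.
Year 1: DB = ⌊$246,433 × 125%/10⌋ = $30,804; SL = ⌊$211,933/10⌋ = $21,193 → take DB $30,804. Book value $215,629.
Year 2: DB = ⌊$215,629 × 125%/10⌋ = $26,953; SL = ⌊$181,129/9⌋ = $20,125 → take DB $26,953. Book value $188,676.
Year 3: DB = ⌊$188,676 × 125%/10⌋ = $23,584; SL = ⌊$154,176/8⌋ = $19,272 → take DB $23,584. Book value $165,092.
Year 4: DB = ⌊$165,092 × 125%/10⌋ = $20,636; SL = ⌊$130,592/7⌋ = $18,656 → take DB $20,636. Book value $144,456.
Year 5: DB = ⌊$144,456 × 125%/10⌋ = $18,057; SL = ⌊$109,956/6⌋ = $18,326 → take SL $18,326. Book value $126,130.
Year 6: DB = ⌊$126,130 × 125%/10⌋ = $15,766; SL = ⌊$91,630/5⌋ = $18,326 → take SL $18,326. Book value $107,804.
Year 7: DB = ⌊$107,804 × 125%/10⌋ = $13,475; SL = ⌊$73,304/4⌋ = $18,326 → take SL $18,326. Book value $89,478.
Year 8: DB = ⌊$89,478 × 125%/10⌋ = $11,184; SL = ⌊$54,978/3⌋ = $18,326 → take SL $18,326. Book value $71,152.
Year 9: DB = ⌊$71,152 × 125%/10⌋ = $8,894; SL = ⌊$36,652/2⌋ = $18,326 → take SL $18,326. Book value $52,826.
Year 10 (final): $52,826 − $34,500 = $18,326. Book value $34,500.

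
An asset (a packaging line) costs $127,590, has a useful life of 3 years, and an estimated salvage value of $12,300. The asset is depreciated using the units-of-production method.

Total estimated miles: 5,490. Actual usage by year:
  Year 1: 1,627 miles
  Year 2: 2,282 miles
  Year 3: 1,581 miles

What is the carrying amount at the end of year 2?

Depreciable base = $127,590 − $12,300 = $115,290.
Rate = $115,290 / 5,490 miles = $21 per mile.
Year 1: 1,627 × $21 = $34,167. Book value $93,423.
Year 2: 2,282 × $21 = $47,922. Book value $45,501.

$45,501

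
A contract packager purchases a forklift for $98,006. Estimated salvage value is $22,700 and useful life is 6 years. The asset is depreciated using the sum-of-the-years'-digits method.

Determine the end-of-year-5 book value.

$26,286

Depreciable base = $98,006 − $22,700 = $75,306.
Sum of the years' digits = 6+5+4+3+2+1 = 21.
Year 1: $75,306 × 6/21 = $21,516. Book value $76,490.
Year 2: $75,306 × 5/21 = $17,930. Book value $58,560.
Year 3: $75,306 × 4/21 = $14,344. Book value $44,216.
Year 4: $75,306 × 3/21 = $10,758. Book value $33,458.
Year 5: $75,306 × 2/21 = $7,172. Book value $26,286.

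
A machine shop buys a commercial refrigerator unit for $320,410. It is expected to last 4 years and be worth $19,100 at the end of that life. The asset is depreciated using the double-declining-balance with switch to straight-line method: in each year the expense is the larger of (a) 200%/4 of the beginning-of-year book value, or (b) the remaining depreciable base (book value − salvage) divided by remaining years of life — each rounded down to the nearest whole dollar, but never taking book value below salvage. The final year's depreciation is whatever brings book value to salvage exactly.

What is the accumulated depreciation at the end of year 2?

$240,307

Depreciable base = $320,410 − $19,100 = $301,310.
Year 1: DB = ⌊$320,410 × 200%/4⌋ = $160,205; SL = ⌊$301,310/4⌋ = $75,327 → take DB $160,205. Book value $160,205.
Year 2: DB = ⌊$160,205 × 200%/4⌋ = $80,102; SL = ⌊$141,105/3⌋ = $47,035 → take DB $80,102. Book value $80,103.
Accumulated through year 2 = $320,410 − $80,103 = $240,307.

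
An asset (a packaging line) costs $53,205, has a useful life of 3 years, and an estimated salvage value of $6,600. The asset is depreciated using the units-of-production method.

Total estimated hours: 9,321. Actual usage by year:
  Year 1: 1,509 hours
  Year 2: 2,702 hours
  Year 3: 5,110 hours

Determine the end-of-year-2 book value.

$32,150

Depreciable base = $53,205 − $6,600 = $46,605.
Rate = $46,605 / 9,321 hours = $5 per hour.
Year 1: 1,509 × $5 = $7,545. Book value $45,660.
Year 2: 2,702 × $5 = $13,510. Book value $32,150.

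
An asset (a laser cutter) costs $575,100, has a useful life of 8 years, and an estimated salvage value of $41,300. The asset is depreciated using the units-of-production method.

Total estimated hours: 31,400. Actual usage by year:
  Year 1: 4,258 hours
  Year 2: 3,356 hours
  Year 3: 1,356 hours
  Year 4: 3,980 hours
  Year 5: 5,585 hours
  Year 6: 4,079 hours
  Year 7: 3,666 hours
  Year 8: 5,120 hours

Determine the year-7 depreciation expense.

$62,322

Depreciable base = $575,100 − $41,300 = $533,800.
Rate = $533,800 / 31,400 hours = $17 per hour.
Year 1: 4,258 × $17 = $72,386. Book value $502,714.
Year 2: 3,356 × $17 = $57,052. Book value $445,662.
Year 3: 1,356 × $17 = $23,052. Book value $422,610.
Year 4: 3,980 × $17 = $67,660. Book value $354,950.
Year 5: 5,585 × $17 = $94,945. Book value $260,005.
Year 6: 4,079 × $17 = $69,343. Book value $190,662.
Year 7: 3,666 × $17 = $62,322. Book value $128,340.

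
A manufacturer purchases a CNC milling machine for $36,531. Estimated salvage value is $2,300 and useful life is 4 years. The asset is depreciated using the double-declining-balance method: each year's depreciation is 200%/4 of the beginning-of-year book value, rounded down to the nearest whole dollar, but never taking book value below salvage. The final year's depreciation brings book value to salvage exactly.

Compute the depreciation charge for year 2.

Depreciable base = $36,531 − $2,300 = $34,231.
Year 1: ⌊$36,531 × 200%/4⌋ = $18,265. Book value $18,266.
Year 2: ⌊$18,266 × 200%/4⌋ = $9,133. Book value $9,133.

$9,133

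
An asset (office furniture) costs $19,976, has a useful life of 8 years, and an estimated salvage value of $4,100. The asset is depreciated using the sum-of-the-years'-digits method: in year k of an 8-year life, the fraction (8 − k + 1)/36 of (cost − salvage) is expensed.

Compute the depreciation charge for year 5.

Depreciable base = $19,976 − $4,100 = $15,876.
Sum of the years' digits = 8+7+6+5+4+3+2+1 = 36.
Year 1: $15,876 × 8/36 = $3,528. Book value $16,448.
Year 2: $15,876 × 7/36 = $3,087. Book value $13,361.
Year 3: $15,876 × 6/36 = $2,646. Book value $10,715.
Year 4: $15,876 × 5/36 = $2,205. Book value $8,510.
Year 5: $15,876 × 4/36 = $1,764. Book value $6,746.

$1,764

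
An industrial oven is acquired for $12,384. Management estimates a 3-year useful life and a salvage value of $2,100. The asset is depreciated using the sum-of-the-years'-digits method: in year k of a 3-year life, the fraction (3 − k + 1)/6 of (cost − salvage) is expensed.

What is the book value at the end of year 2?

$3,814

Depreciable base = $12,384 − $2,100 = $10,284.
Sum of the years' digits = 3+2+1 = 6.
Year 1: $10,284 × 3/6 = $5,142. Book value $7,242.
Year 2: $10,284 × 2/6 = $3,428. Book value $3,814.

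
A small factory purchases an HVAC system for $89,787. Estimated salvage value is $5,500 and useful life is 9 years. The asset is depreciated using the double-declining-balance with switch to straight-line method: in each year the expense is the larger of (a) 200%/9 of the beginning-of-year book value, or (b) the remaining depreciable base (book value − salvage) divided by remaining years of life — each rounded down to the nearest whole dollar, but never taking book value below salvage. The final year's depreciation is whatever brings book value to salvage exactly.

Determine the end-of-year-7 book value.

$15,086

Depreciable base = $89,787 − $5,500 = $84,287.
Year 1: DB = ⌊$89,787 × 200%/9⌋ = $19,952; SL = ⌊$84,287/9⌋ = $9,365 → take DB $19,952. Book value $69,835.
Year 2: DB = ⌊$69,835 × 200%/9⌋ = $15,518; SL = ⌊$64,335/8⌋ = $8,041 → take DB $15,518. Book value $54,317.
Year 3: DB = ⌊$54,317 × 200%/9⌋ = $12,070; SL = ⌊$48,817/7⌋ = $6,973 → take DB $12,070. Book value $42,247.
Year 4: DB = ⌊$42,247 × 200%/9⌋ = $9,388; SL = ⌊$36,747/6⌋ = $6,124 → take DB $9,388. Book value $32,859.
Year 5: DB = ⌊$32,859 × 200%/9⌋ = $7,302; SL = ⌊$27,359/5⌋ = $5,471 → take DB $7,302. Book value $25,557.
Year 6: DB = ⌊$25,557 × 200%/9⌋ = $5,679; SL = ⌊$20,057/4⌋ = $5,014 → take DB $5,679. Book value $19,878.
Year 7: DB = ⌊$19,878 × 200%/9⌋ = $4,417; SL = ⌊$14,378/3⌋ = $4,792 → take SL $4,792. Book value $15,086.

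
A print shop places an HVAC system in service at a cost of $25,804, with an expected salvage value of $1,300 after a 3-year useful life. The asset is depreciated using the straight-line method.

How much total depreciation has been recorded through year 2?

Depreciable base = $25,804 − $1,300 = $24,504.
Annual expense = $24,504 / 3 = $8,168.
End of year 1: book value $17,636.
End of year 2: book value $9,468.
Accumulated through year 2 = $25,804 − $9,468 = $16,336.

$16,336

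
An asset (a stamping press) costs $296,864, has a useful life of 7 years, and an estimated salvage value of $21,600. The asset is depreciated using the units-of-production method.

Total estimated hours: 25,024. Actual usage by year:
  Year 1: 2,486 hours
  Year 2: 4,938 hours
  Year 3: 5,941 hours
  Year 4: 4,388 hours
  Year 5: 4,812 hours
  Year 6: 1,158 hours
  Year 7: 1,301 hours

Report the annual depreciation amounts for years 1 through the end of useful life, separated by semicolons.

Depreciable base = $296,864 − $21,600 = $275,264.
Rate = $275,264 / 25,024 hours = $11 per hour.
Year 1: 2,486 × $11 = $27,346. Book value $269,518.
Year 2: 4,938 × $11 = $54,318. Book value $215,200.
Year 3: 5,941 × $11 = $65,351. Book value $149,849.
Year 4: 4,388 × $11 = $48,268. Book value $101,581.
Year 5: 4,812 × $11 = $52,932. Book value $48,649.
Year 6: 1,158 × $11 = $12,738. Book value $35,911.
Year 7: 1,301 × $11 = $14,311. Book value $21,600.

$27,346; $54,318; $65,351; $48,268; $52,932; $12,738; $14,311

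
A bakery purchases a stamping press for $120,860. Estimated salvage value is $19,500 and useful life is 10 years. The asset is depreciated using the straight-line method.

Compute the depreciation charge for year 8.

Depreciable base = $120,860 − $19,500 = $101,360.
Annual expense = $101,360 / 10 = $10,136.

$10,136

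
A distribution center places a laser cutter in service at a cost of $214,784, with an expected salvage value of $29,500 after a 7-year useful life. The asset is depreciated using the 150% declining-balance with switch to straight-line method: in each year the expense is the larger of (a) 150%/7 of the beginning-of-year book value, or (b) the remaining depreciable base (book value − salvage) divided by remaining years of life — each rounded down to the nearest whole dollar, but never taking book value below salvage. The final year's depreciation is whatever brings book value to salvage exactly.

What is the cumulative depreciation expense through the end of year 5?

$150,466

Depreciable base = $214,784 − $29,500 = $185,284.
Year 1: DB = ⌊$214,784 × 150%/7⌋ = $46,025; SL = ⌊$185,284/7⌋ = $26,469 → take DB $46,025. Book value $168,759.
Year 2: DB = ⌊$168,759 × 150%/7⌋ = $36,162; SL = ⌊$139,259/6⌋ = $23,209 → take DB $36,162. Book value $132,597.
Year 3: DB = ⌊$132,597 × 150%/7⌋ = $28,413; SL = ⌊$103,097/5⌋ = $20,619 → take DB $28,413. Book value $104,184.
Year 4: DB = ⌊$104,184 × 150%/7⌋ = $22,325; SL = ⌊$74,684/4⌋ = $18,671 → take DB $22,325. Book value $81,859.
Year 5: DB = ⌊$81,859 × 150%/7⌋ = $17,541; SL = ⌊$52,359/3⌋ = $17,453 → take DB $17,541. Book value $64,318.
Accumulated through year 5 = $214,784 − $64,318 = $150,466.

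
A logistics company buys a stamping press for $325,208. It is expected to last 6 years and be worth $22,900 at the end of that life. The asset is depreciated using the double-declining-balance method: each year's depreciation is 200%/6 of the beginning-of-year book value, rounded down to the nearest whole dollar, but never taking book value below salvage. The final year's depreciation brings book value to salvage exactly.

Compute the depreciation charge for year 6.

$19,927

Depreciable base = $325,208 − $22,900 = $302,308.
Year 1: ⌊$325,208 × 200%/6⌋ = $108,402. Book value $216,806.
Year 2: ⌊$216,806 × 200%/6⌋ = $72,268. Book value $144,538.
Year 3: ⌊$144,538 × 200%/6⌋ = $48,179. Book value $96,359.
Year 4: ⌊$96,359 × 200%/6⌋ = $32,119. Book value $64,240.
Year 5: ⌊$64,240 × 200%/6⌋ = $21,413. Book value $42,827.
Year 6 (final): $42,827 − $22,900 = $19,927. Book value $22,900.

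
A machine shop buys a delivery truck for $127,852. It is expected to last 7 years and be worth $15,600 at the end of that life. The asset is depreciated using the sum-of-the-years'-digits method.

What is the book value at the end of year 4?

$39,654

Depreciable base = $127,852 − $15,600 = $112,252.
Sum of the years' digits = 7+6+5+4+3+2+1 = 28.
Year 1: $112,252 × 7/28 = $28,063. Book value $99,789.
Year 2: $112,252 × 6/28 = $24,054. Book value $75,735.
Year 3: $112,252 × 5/28 = $20,045. Book value $55,690.
Year 4: $112,252 × 4/28 = $16,036. Book value $39,654.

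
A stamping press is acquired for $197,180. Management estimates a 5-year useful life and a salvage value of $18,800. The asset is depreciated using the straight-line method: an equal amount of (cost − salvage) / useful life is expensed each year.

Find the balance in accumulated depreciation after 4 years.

Depreciable base = $197,180 − $18,800 = $178,380.
Annual expense = $178,380 / 5 = $35,676.
End of year 1: book value $161,504.
End of year 2: book value $125,828.
End of year 3: book value $90,152.
End of year 4: book value $54,476.
Accumulated through year 4 = $197,180 − $54,476 = $142,704.

$142,704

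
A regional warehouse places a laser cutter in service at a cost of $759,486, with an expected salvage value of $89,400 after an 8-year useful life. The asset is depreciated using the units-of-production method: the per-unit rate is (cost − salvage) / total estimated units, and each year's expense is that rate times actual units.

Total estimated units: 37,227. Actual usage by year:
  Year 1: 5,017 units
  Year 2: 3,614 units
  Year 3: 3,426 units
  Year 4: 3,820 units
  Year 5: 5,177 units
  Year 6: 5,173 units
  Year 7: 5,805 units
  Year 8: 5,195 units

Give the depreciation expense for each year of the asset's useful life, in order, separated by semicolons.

Depreciable base = $759,486 − $89,400 = $670,086.
Rate = $670,086 / 37,227 units = $18 per unit.
Year 1: 5,017 × $18 = $90,306. Book value $669,180.
Year 2: 3,614 × $18 = $65,052. Book value $604,128.
Year 3: 3,426 × $18 = $61,668. Book value $542,460.
Year 4: 3,820 × $18 = $68,760. Book value $473,700.
Year 5: 5,177 × $18 = $93,186. Book value $380,514.
Year 6: 5,173 × $18 = $93,114. Book value $287,400.
Year 7: 5,805 × $18 = $104,490. Book value $182,910.
Year 8: 5,195 × $18 = $93,510. Book value $89,400.

$90,306; $65,052; $61,668; $68,760; $93,186; $93,114; $104,490; $93,510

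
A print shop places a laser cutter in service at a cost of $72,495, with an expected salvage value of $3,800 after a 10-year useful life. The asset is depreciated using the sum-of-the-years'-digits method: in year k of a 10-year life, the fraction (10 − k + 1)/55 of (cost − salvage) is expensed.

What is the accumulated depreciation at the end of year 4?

Depreciable base = $72,495 − $3,800 = $68,695.
Sum of the years' digits = 10+9+8+7+6+5+4+3+2+1 = 55.
Year 1: $68,695 × 10/55 = $12,490. Book value $60,005.
Year 2: $68,695 × 9/55 = $11,241. Book value $48,764.
Year 3: $68,695 × 8/55 = $9,992. Book value $38,772.
Year 4: $68,695 × 7/55 = $8,743. Book value $30,029.
Accumulated through year 4 = $72,495 − $30,029 = $42,466.

$42,466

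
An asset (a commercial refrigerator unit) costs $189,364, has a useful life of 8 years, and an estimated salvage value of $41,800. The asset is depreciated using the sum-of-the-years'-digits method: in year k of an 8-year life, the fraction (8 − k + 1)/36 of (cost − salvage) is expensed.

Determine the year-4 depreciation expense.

$20,495

Depreciable base = $189,364 − $41,800 = $147,564.
Sum of the years' digits = 8+7+6+5+4+3+2+1 = 36.
Year 1: $147,564 × 8/36 = $32,792. Book value $156,572.
Year 2: $147,564 × 7/36 = $28,693. Book value $127,879.
Year 3: $147,564 × 6/36 = $24,594. Book value $103,285.
Year 4: $147,564 × 5/36 = $20,495. Book value $82,790.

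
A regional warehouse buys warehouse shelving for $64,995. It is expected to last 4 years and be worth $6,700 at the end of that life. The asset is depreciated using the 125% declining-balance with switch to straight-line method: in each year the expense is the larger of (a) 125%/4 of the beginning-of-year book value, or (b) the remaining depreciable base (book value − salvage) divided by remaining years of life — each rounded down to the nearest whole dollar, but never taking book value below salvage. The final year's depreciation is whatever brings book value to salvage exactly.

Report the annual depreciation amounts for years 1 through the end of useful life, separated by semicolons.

$20,310; $13,964; $12,010; $12,011

Depreciable base = $64,995 − $6,700 = $58,295.
Year 1: DB = ⌊$64,995 × 125%/4⌋ = $20,310; SL = ⌊$58,295/4⌋ = $14,573 → take DB $20,310. Book value $44,685.
Year 2: DB = ⌊$44,685 × 125%/4⌋ = $13,964; SL = ⌊$37,985/3⌋ = $12,661 → take DB $13,964. Book value $30,721.
Year 3: DB = ⌊$30,721 × 125%/4⌋ = $9,600; SL = ⌊$24,021/2⌋ = $12,010 → take SL $12,010. Book value $18,711.
Year 4 (final): $18,711 − $6,700 = $12,011. Book value $6,700.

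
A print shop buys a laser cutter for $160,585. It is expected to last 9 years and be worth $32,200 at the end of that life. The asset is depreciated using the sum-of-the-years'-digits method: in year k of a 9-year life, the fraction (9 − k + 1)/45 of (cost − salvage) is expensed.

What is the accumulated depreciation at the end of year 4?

$85,590

Depreciable base = $160,585 − $32,200 = $128,385.
Sum of the years' digits = 9+8+7+6+5+4+3+2+1 = 45.
Year 1: $128,385 × 9/45 = $25,677. Book value $134,908.
Year 2: $128,385 × 8/45 = $22,824. Book value $112,084.
Year 3: $128,385 × 7/45 = $19,971. Book value $92,113.
Year 4: $128,385 × 6/45 = $17,118. Book value $74,995.
Accumulated through year 4 = $160,585 − $74,995 = $85,590.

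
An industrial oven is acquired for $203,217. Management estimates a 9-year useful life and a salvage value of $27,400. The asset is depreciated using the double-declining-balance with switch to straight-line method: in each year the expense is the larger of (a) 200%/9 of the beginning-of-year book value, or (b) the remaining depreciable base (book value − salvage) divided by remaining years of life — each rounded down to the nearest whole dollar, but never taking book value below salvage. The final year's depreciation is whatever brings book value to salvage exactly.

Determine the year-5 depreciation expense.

Depreciable base = $203,217 − $27,400 = $175,817.
Year 1: DB = ⌊$203,217 × 200%/9⌋ = $45,159; SL = ⌊$175,817/9⌋ = $19,535 → take DB $45,159. Book value $158,058.
Year 2: DB = ⌊$158,058 × 200%/9⌋ = $35,124; SL = ⌊$130,658/8⌋ = $16,332 → take DB $35,124. Book value $122,934.
Year 3: DB = ⌊$122,934 × 200%/9⌋ = $27,318; SL = ⌊$95,534/7⌋ = $13,647 → take DB $27,318. Book value $95,616.
Year 4: DB = ⌊$95,616 × 200%/9⌋ = $21,248; SL = ⌊$68,216/6⌋ = $11,369 → take DB $21,248. Book value $74,368.
Year 5: DB = ⌊$74,368 × 200%/9⌋ = $16,526; SL = ⌊$46,968/5⌋ = $9,393 → take DB $16,526. Book value $57,842.

$16,526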